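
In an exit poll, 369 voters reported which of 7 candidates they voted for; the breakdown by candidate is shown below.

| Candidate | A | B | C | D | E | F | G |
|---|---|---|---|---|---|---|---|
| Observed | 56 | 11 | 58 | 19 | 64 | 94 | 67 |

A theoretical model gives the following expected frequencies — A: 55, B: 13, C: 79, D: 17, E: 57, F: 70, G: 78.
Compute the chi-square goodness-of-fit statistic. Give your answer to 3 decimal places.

16.783

cat         O        E   (O−E)²/E
A          56       55     0.0182
B          11       13     0.3077
C          58       79     5.5823
D          19       17     0.2353
E          64       57     0.8596
F          94       70     8.2286
G          67       78     1.5513
Sum = 16.783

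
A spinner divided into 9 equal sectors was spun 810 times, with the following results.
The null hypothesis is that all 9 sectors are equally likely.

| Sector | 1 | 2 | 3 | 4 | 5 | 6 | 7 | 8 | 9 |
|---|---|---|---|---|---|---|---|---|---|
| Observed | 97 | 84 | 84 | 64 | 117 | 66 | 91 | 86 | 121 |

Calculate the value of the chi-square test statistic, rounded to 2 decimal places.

34.22

Under H₀ each category has probability 1/9, so each expected count is 810/9 = 90.
χ² = (97−90)²/90 + (84−90)²/90 + (84−90)²/90 + (64−90)²/90 + (117−90)²/90 + (66−90)²/90 + (91−90)²/90 + (86−90)²/90 + (121−90)²/90
   = 0.544 + 0.400 + 0.400 + 7.511 + 8.100 + 6.400 + 0.011 + 0.178 + 10.678
Sum = 34.22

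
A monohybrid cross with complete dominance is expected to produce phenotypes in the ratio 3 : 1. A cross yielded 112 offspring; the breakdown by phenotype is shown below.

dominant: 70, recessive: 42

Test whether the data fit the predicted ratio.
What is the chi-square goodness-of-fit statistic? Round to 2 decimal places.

9.33

Ratio total = 4. Expected counts: 112×3/4 = 84, 112×1/4 = 28.
dominant: (70 − 84)²/84 = 196/84 = 2.333
recessive: (42 − 28)²/28 = 196/28 = 7.000
Sum = 9.33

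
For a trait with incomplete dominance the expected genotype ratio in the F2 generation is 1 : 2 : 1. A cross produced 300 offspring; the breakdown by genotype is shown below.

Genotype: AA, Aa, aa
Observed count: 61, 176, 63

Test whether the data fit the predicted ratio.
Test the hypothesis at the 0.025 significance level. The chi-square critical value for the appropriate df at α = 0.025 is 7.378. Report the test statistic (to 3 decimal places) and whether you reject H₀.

Ratio total = 4. Expected counts: 300×1/4 = 75, 300×2/4 = 150, 300×1/4 = 75.
cat         O        E   (O−E)²/E
AA         61       75     2.6133
Aa        176      150     4.5067
aa         63       75     1.9200
Sum = 9.040
df = 2. Since 9.040 > 7.378, we reject H₀.

9.040; reject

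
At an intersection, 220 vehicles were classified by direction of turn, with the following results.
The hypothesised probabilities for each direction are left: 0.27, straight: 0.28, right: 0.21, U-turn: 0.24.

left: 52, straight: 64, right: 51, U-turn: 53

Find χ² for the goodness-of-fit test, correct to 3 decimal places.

1.515

Expected counts E_i = n·p_i: 220×0.27 = 59.4, 220×0.28 = 61.6, 220×0.21 = 46.2, 220×0.24 = 52.8.
cat           O        E   (O−E)²/E
left         52     59.4     0.9219
straight     64     61.6     0.0935
right        51     46.2     0.4987
U-turn       53     52.8     0.0008
Sum = 1.515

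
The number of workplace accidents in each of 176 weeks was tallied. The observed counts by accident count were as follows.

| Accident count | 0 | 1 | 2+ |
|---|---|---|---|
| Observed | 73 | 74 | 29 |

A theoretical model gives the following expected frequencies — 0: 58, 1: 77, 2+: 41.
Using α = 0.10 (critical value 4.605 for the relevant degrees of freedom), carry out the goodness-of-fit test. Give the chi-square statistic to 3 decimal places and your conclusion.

cat         O        E   (O−E)²/E
0          73       58     3.8793
1          74       77     0.1169
2+         29       41     3.5122
Sum = 7.508
df = 2. Since 7.508 > 4.605, we reject H₀.

7.508; reject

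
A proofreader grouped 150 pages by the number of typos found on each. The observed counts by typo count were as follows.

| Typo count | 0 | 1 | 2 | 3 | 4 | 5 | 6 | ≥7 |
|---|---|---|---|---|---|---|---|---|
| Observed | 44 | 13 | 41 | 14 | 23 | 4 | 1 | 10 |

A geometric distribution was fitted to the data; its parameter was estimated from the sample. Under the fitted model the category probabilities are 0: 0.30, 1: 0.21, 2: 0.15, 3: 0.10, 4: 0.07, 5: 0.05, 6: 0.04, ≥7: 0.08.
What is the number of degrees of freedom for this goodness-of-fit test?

6

There are k = 8 categories and 1 parameter estimated from the data, so df = 8 − 1 − 1 = 6.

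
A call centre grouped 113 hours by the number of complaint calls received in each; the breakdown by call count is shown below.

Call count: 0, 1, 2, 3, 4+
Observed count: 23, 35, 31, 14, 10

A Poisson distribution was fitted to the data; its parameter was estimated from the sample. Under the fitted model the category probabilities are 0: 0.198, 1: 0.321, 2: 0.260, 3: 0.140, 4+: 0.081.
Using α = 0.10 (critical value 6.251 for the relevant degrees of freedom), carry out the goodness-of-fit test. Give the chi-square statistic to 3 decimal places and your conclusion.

Expected counts E_i = n·p_i: 113×0.198 = 22.374, 113×0.321 = 36.273, 113×0.260 = 29.38, 113×0.140 = 15.82, 113×0.081 = 9.153.
χ² = (23−22.374)²/22.374 + (35−36.273)²/36.273 + (31−29.38)²/29.38 + (14−15.82)²/15.82 + (10−9.153)²/9.153
   = 0.0175 + 0.0447 + 0.0893 + 0.2094 + 0.0784
Sum = 0.439
df = 3. Since 0.439 < 6.251, we do not reject H₀.

0.439; do not reject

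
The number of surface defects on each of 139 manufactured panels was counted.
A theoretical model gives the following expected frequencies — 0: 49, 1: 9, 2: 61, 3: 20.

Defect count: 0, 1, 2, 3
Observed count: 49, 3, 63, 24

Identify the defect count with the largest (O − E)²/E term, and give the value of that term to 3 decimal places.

0: (49 − 49)²/49 = 0/49 = 0.0000
1: (3 − 9)²/9 = 36/9 = 4.0000
2: (63 − 61)²/61 = 4/61 = 0.0656
3: (24 − 20)²/20 = 16/20 = 0.8000
The largest term is for 1: 4.000.

1, 4.000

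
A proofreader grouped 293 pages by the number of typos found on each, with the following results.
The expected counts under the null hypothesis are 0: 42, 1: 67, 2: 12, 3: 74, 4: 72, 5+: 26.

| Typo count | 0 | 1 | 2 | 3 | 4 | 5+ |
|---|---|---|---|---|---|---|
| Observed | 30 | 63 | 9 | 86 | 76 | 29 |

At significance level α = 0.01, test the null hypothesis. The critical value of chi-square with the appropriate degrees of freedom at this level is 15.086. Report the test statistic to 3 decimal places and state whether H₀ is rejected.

6.932; do not reject

0: (30 − 42)²/42 = 144/42 = 3.4286
1: (63 − 67)²/67 = 16/67 = 0.2388
2: (9 − 12)²/12 = 9/12 = 0.7500
3: (86 − 74)²/74 = 144/74 = 1.9459
4: (76 − 72)²/72 = 16/72 = 0.2222
5+: (29 − 26)²/26 = 9/26 = 0.3462
Sum = 6.932
df = 5. Since 6.932 < 15.086, we do not reject H₀.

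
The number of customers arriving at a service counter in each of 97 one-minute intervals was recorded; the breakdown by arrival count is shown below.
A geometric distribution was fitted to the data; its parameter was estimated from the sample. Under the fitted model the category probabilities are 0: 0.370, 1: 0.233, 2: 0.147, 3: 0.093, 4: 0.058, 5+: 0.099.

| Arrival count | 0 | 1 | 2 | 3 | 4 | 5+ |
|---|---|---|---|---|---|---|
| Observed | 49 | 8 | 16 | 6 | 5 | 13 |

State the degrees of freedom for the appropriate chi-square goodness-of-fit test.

There are k = 6 categories and 1 parameter estimated from the data, so df = 6 − 1 − 1 = 4.

4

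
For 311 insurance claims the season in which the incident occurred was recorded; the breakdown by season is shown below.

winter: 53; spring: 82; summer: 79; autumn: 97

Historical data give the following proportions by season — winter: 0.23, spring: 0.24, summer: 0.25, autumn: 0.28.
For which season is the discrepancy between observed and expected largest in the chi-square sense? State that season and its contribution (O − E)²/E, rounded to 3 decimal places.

Expected counts E_i = n·p_i: 311×0.23 = 71.53, 311×0.24 = 74.64, 311×0.25 = 77.75, 311×0.28 = 87.08.
χ² = (53−71.53)²/71.53 + (82−74.64)²/74.64 + (79−77.75)²/77.75 + (97−87.08)²/87.08
   = 4.8002 + 0.7257 + 0.0201 + 1.1301
The largest term is for winter: 4.800.

winter, 4.800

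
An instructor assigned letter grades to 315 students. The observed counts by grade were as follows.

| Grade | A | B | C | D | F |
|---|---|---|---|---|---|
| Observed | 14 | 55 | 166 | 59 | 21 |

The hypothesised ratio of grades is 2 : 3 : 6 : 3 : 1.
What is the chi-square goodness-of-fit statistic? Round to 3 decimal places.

Ratio total = 15. Expected counts: 315×2/15 = 42, 315×3/15 = 63, 315×6/15 = 126, 315×3/15 = 63, 315×1/15 = 21.
cat         O        E   (O−E)²/E
A          14       42    18.6667
B          55       63     1.0159
C         166      126    12.6984
D          59       63     0.2540
F          21       21     0.0000
Sum = 32.635

32.635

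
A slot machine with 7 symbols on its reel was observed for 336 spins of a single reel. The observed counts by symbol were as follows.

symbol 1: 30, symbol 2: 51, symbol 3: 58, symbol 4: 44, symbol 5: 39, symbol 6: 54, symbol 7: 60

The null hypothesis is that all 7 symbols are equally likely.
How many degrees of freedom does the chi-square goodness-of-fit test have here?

There are k = 7 categories and no parameters were estimated from the data, so df = 7 − 1 = 6.

6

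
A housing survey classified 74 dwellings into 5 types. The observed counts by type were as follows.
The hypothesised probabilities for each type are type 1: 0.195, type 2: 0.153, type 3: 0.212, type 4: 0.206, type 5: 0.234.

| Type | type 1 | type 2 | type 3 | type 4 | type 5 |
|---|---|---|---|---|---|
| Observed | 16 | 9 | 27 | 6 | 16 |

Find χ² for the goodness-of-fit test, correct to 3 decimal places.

14.509

Expected counts E_i = n·p_i: 74×0.195 = 14.43, 74×0.153 = 11.322, 74×0.212 = 15.688, 74×0.206 = 15.244, 74×0.234 = 17.316.
type 1: (16 − 14.43)²/14.43 = 2.4649/14.43 = 0.1708
type 2: (9 − 11.322)²/11.322 = 5.391684/11.322 = 0.4762
type 3: (27 − 15.688)²/15.688 = 127.961344/15.688 = 8.1566
type 4: (6 − 15.244)²/15.244 = 85.451536/15.244 = 5.6056
type 5: (16 − 17.316)²/17.316 = 1.731856/17.316 = 0.1000
Sum = 14.509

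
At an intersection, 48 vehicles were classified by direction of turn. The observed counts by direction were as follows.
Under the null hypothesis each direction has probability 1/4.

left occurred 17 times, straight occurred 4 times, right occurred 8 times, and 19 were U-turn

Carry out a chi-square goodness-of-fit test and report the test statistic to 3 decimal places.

12.833

Expected count for each of the 4 categories: 48/4 = 12.
χ² = (17−12)²/12 + (4−12)²/12 + (8−12)²/12 + (19−12)²/12
   = 2.0833 + 5.3333 + 1.3333 + 4.0833
Sum = 12.833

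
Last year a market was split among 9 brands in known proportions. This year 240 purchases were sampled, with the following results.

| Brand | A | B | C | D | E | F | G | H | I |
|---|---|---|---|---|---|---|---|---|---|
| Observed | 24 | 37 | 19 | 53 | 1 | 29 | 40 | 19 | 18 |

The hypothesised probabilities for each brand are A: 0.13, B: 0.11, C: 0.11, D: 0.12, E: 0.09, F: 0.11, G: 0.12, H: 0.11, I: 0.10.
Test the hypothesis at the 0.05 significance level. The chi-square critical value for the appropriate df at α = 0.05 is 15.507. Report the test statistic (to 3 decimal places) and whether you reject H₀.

56.159; reject

Expected counts E_i = n·p_i: 240×0.13 = 31.2, 240×0.11 = 26.4, 240×0.11 = 26.4, 240×0.12 = 28.8, 240×0.09 = 21.6, 240×0.11 = 26.4, 240×0.12 = 28.8, 240×0.11 = 26.4, 240×0.10 = 24.
A: (24 − 31.2)²/31.2 = 51.84/31.2 = 1.6615
B: (37 − 26.4)²/26.4 = 112.36/26.4 = 4.2561
C: (19 − 26.4)²/26.4 = 54.76/26.4 = 2.0742
D: (53 − 28.8)²/28.8 = 585.64/28.8 = 20.3347
E: (1 − 21.6)²/21.6 = 424.36/21.6 = 19.6463
F: (29 − 26.4)²/26.4 = 6.76/26.4 = 0.2561
G: (40 − 28.8)²/28.8 = 125.44/28.8 = 4.3556
H: (19 − 26.4)²/26.4 = 54.76/26.4 = 2.0742
I: (18 − 24)²/24 = 36/24 = 1.5000
Sum = 56.159
df = 8. Since 56.159 > 15.507, we reject H₀.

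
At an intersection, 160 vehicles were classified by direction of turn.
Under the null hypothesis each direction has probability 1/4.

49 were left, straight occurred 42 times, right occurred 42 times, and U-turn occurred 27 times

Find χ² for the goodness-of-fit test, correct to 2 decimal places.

Expected count for each of the 4 categories: 160/4 = 40.
left: (49 − 40)²/40 = 81/40 = 2.025
straight: (42 − 40)²/40 = 4/40 = 0.100
right: (42 − 40)²/40 = 4/40 = 0.100
U-turn: (27 − 40)²/40 = 169/40 = 4.225
Sum = 6.45

6.45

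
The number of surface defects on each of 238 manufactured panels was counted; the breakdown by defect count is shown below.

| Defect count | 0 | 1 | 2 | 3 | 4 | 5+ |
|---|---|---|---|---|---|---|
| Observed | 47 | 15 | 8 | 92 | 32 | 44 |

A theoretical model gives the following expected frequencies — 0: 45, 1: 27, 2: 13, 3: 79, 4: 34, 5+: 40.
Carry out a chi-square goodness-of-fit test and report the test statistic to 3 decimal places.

10.002

χ² = (47−45)²/45 + (15−27)²/27 + (8−13)²/13 + (92−79)²/79 + (32−34)²/34 + (44−40)²/40
   = 0.0889 + 5.3333 + 1.9231 + 2.1392 + 0.1176 + 0.4000
Sum = 10.002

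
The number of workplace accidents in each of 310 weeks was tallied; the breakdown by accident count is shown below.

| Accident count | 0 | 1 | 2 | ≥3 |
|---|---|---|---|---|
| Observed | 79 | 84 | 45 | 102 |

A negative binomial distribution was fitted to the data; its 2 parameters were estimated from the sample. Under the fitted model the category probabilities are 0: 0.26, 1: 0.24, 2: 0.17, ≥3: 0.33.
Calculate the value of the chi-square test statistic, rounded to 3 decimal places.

2.396

Expected counts E_i = n·p_i: 310×0.26 = 80.6, 310×0.24 = 74.4, 310×0.17 = 52.7, 310×0.33 = 102.3.
χ² = (79−80.6)²/80.6 + (84−74.4)²/74.4 + (45−52.7)²/52.7 + (102−102.3)²/102.3
   = 0.0318 + 1.2387 + 1.1250 + 0.0009
Sum = 2.396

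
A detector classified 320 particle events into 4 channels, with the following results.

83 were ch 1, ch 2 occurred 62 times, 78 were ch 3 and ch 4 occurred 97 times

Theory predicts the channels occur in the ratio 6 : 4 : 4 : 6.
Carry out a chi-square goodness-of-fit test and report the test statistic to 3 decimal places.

4.896

Ratio total = 20. Expected counts: 320×6/20 = 96, 320×4/20 = 64, 320×4/20 = 64, 320×6/20 = 96.
cat         O        E   (O−E)²/E
ch 1       83       96     1.7604
ch 2       62       64     0.0625
ch 3       78       64     3.0625
ch 4       97       96     0.0104
Sum = 4.896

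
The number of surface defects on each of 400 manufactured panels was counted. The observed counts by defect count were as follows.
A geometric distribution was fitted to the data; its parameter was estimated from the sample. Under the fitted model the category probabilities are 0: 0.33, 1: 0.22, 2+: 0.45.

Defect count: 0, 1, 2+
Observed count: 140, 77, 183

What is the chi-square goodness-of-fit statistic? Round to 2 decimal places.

Expected counts E_i = n·p_i: 400×0.33 = 132, 400×0.22 = 88, 400×0.45 = 180.
cat         O        E   (O−E)²/E
0         140      132      0.485
1          77       88      1.375
2+        183      180      0.050
Sum = 1.91

1.91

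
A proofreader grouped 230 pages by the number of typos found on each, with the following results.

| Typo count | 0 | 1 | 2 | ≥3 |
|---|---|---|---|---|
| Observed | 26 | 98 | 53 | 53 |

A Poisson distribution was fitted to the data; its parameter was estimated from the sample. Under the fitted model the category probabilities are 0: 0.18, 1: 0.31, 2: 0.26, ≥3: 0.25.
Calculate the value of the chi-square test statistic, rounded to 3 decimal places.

16.852

Expected counts E_i = n·p_i: 230×0.18 = 41.4, 230×0.31 = 71.3, 230×0.26 = 59.8, 230×0.25 = 57.5.
χ² = (26−41.4)²/41.4 + (98−71.3)²/71.3 + (53−59.8)²/59.8 + (53−57.5)²/57.5
   = 5.7285 + 9.9985 + 0.7732 + 0.3522
Sum = 16.852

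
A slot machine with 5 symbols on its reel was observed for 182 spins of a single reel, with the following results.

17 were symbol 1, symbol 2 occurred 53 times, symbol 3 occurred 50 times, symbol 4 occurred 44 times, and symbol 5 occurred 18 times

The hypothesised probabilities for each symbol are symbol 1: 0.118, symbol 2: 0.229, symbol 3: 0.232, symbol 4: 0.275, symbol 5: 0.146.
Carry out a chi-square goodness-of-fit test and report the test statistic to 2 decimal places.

Expected counts E_i = n·p_i: 182×0.118 = 21.476, 182×0.229 = 41.678, 182×0.232 = 42.224, 182×0.275 = 50.05, 182×0.146 = 26.572.
χ² = (17−21.476)²/21.476 + (53−41.678)²/41.678 + (50−42.224)²/42.224 + (44−50.05)²/50.05 + (18−26.572)²/26.572
   = 0.933 + 3.076 + 1.432 + 0.731 + 2.765
Sum = 8.94

8.94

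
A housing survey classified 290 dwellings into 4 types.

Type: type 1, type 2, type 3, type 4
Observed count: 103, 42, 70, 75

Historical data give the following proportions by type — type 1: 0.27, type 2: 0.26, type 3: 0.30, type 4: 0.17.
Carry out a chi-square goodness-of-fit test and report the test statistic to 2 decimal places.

Expected counts E_i = n·p_i: 290×0.27 = 78.3, 290×0.26 = 75.4, 290×0.30 = 87, 290×0.17 = 49.3.
cat         O        E   (O−E)²/E
type 1    103     78.3      7.792
type 2     42     75.4     14.795
type 3     70       87      3.322
type 4     75     49.3     13.397
Sum = 39.31

39.31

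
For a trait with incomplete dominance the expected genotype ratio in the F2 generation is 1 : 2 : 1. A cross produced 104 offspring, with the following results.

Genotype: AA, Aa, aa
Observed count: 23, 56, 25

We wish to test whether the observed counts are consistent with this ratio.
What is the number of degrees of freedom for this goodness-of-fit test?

2

There are k = 3 categories and no parameters were estimated from the data, so df = 3 − 1 = 2.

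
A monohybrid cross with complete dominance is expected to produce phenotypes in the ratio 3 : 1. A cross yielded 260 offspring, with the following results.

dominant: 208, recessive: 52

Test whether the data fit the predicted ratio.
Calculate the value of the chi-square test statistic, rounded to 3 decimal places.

Ratio total = 4. Expected counts: 260×3/4 = 195, 260×1/4 = 65.
cat            O        E   (O−E)²/E
dominant     208      195     0.8667
recessive     52       65     2.6000
Sum = 3.467

3.467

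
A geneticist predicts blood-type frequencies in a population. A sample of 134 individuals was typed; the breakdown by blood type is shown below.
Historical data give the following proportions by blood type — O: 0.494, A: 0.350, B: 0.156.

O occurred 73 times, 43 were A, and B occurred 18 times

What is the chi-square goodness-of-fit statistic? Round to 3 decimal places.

Expected counts E_i = n·p_i: 134×0.494 = 66.196, 134×0.350 = 46.9, 134×0.156 = 20.904.
χ² = (73−66.196)²/66.196 + (43−46.9)²/46.9 + (18−20.904)²/20.904
   = 0.6994 + 0.3243 + 0.4034
Sum = 1.427

1.427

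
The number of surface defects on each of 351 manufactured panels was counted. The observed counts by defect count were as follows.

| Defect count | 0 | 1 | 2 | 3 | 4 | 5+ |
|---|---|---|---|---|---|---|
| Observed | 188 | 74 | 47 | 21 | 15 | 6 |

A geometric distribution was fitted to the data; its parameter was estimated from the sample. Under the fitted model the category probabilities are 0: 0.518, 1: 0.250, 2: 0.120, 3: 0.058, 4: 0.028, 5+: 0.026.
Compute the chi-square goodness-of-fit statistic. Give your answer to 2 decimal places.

Expected counts E_i = n·p_i: 351×0.518 = 181.818, 351×0.250 = 87.75, 351×0.120 = 42.12, 351×0.058 = 20.358, 351×0.028 = 9.828, 351×0.026 = 9.126.
cat         O        E   (O−E)²/E
0         188  181.818      0.210
1          74    87.75      2.155
2          47    42.12      0.565
3          21   20.358      0.020
4          15    9.828      2.722
5+          6    9.126      1.071
Sum = 6.74

6.74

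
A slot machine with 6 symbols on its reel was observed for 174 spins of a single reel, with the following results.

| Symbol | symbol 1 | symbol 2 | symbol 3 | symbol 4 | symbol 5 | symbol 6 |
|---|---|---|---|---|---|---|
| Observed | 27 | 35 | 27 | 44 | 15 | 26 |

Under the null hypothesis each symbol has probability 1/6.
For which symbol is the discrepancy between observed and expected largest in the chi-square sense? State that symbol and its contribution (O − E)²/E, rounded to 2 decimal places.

Under H₀ each category has probability 1/6, so each expected count is 174/6 = 29.
symbol 1: (27 − 29)²/29 = 4/29 = 0.138
symbol 2: (35 − 29)²/29 = 36/29 = 1.241
symbol 3: (27 − 29)²/29 = 4/29 = 0.138
symbol 4: (44 − 29)²/29 = 225/29 = 7.759
symbol 5: (15 − 29)²/29 = 196/29 = 6.759
symbol 6: (26 − 29)²/29 = 9/29 = 0.310
The largest term is for symbol 4: 7.76.

symbol 4, 7.76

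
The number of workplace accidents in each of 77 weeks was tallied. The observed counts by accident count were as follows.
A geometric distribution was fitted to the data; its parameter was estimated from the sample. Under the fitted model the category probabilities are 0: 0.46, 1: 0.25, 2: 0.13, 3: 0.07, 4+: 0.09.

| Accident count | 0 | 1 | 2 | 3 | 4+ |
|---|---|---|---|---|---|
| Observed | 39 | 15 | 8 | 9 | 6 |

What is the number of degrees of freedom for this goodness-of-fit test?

3

There are k = 5 categories and 1 parameter estimated from the data, so df = 5 − 1 − 1 = 3.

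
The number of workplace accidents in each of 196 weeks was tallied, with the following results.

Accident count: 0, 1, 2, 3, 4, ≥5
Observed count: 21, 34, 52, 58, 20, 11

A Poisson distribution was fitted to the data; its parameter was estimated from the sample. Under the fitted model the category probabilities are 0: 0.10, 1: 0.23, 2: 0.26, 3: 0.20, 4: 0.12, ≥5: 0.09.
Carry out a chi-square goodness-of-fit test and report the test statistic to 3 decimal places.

14.887

Expected counts E_i = n·p_i: 196×0.10 = 19.6, 196×0.23 = 45.08, 196×0.26 = 50.96, 196×0.20 = 39.2, 196×0.12 = 23.52, 196×0.09 = 17.64.
cat         O        E   (O−E)²/E
0          21     19.6     0.1000
1          34    45.08     2.7233
2          52    50.96     0.0212
3          58     39.2     9.0163
4          20    23.52     0.5268
≥5         11    17.64     2.4994
Sum = 14.887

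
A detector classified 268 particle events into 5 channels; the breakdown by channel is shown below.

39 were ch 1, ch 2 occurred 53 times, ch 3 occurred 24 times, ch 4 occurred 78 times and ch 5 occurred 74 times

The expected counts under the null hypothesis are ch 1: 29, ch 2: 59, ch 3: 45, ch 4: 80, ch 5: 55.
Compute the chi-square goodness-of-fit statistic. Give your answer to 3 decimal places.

20.472

cat         O        E   (O−E)²/E
ch 1       39       29     3.4483
ch 2       53       59     0.6102
ch 3       24       45     9.8000
ch 4       78       80     0.0500
ch 5       74       55     6.5636
Sum = 20.472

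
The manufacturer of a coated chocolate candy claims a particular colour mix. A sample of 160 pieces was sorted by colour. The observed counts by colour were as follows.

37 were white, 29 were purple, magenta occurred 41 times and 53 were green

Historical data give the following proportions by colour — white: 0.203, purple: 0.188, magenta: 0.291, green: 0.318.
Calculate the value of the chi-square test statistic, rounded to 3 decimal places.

1.420

Expected counts E_i = n·p_i: 160×0.203 = 32.48, 160×0.188 = 30.08, 160×0.291 = 46.56, 160×0.318 = 50.88.
cat          O        E   (O−E)²/E
white       37    32.48     0.6290
purple      29    30.08     0.0388
magenta     41    46.56     0.6640
green       53    50.88     0.0883
Sum = 1.420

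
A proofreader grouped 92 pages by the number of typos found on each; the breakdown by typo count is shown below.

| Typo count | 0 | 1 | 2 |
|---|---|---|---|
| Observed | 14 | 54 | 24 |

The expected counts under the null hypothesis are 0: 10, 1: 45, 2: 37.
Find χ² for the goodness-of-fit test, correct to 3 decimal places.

7.968

0: (14 − 10)²/10 = 16/10 = 1.6000
1: (54 − 45)²/45 = 81/45 = 1.8000
2: (24 − 37)²/37 = 169/37 = 4.5676
Sum = 7.968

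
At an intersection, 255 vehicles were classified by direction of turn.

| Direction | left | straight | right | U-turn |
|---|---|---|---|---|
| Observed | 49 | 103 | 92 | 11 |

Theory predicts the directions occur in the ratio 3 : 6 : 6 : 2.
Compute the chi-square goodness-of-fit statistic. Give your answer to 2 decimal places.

14.31

Ratio total = 17. Expected counts: 255×3/17 = 45, 255×6/17 = 90, 255×6/17 = 90, 255×2/17 = 30.
left: (49 − 45)²/45 = 16/45 = 0.356
straight: (103 − 90)²/90 = 169/90 = 1.878
right: (92 − 90)²/90 = 4/90 = 0.044
U-turn: (11 − 30)²/30 = 361/30 = 12.033
Sum = 14.31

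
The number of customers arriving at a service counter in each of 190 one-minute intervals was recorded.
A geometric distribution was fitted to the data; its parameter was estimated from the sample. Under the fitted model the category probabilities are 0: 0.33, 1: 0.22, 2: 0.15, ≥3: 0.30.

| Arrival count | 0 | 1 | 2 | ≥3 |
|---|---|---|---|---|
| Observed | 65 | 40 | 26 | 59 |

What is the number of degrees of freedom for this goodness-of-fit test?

There are k = 4 categories and 1 parameter estimated from the data, so df = 4 − 1 − 1 = 2.

2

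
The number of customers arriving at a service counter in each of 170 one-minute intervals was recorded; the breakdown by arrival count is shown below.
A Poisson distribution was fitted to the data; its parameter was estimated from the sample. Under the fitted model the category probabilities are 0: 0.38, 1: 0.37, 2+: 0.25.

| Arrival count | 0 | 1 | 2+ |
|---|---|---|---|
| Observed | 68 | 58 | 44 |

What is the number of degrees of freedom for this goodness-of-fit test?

1

There are k = 3 categories and 1 parameter estimated from the data, so df = 3 − 1 − 1 = 1.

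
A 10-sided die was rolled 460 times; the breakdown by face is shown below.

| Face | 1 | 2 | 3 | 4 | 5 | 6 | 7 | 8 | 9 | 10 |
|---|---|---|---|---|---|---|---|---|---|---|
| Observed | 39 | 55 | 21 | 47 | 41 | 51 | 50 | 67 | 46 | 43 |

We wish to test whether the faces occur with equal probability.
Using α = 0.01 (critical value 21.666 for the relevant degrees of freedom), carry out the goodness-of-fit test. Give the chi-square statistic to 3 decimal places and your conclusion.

27.652; reject

Expected count for each of the 10 categories: 460/10 = 46.
cat         O        E   (O−E)²/E
1          39       46     1.0652
2          55       46     1.7609
3          21       46    13.5870
4          47       46     0.0217
5          41       46     0.5435
6          51       46     0.5435
7          50       46     0.3478
8          67       46     9.5870
9          46       46     0.0000
10         43       46     0.1957
Sum = 27.652
df = 9. Since 27.652 > 21.666, we reject H₀.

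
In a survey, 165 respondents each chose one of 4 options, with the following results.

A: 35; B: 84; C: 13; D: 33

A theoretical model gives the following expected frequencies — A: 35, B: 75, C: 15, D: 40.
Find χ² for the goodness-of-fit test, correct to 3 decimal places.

2.572

χ² = (35−35)²/35 + (84−75)²/75 + (13−15)²/15 + (33−40)²/40
   = 0.0000 + 1.0800 + 0.2667 + 1.2250
Sum = 2.572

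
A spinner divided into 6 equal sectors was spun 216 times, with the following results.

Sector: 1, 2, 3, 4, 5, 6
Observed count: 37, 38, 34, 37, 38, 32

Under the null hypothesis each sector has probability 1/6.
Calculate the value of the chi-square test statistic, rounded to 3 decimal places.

Expected count for each of the 6 categories: 216/6 = 36.
cat         O        E   (O−E)²/E
1          37       36     0.0278
2          38       36     0.1111
3          34       36     0.1111
4          37       36     0.0278
5          38       36     0.1111
6          32       36     0.4444
Sum = 0.833

0.833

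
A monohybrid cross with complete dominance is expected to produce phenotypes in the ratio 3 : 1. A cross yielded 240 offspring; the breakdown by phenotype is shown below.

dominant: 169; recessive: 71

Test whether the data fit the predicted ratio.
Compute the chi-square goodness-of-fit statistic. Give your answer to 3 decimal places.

Ratio total = 4. Expected counts: 240×3/4 = 180, 240×1/4 = 60.
χ² = (169−180)²/180 + (71−60)²/60
   = 0.6722 + 2.0167
Sum = 2.689

2.689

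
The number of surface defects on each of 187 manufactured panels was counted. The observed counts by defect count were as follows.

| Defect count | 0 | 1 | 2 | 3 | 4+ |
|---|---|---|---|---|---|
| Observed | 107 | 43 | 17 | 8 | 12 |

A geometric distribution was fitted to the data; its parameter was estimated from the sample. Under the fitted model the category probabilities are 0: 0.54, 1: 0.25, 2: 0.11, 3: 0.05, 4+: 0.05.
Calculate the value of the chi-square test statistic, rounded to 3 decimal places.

Expected counts E_i = n·p_i: 187×0.54 = 100.98, 187×0.25 = 46.75, 187×0.11 = 20.57, 187×0.05 = 9.35, 187×0.05 = 9.35.
0: (107 − 100.98)²/100.98 = 36.2404/100.98 = 0.3589
1: (43 − 46.75)²/46.75 = 14.0625/46.75 = 0.3008
2: (17 − 20.57)²/20.57 = 12.7449/20.57 = 0.6196
3: (8 − 9.35)²/9.35 = 1.8225/9.35 = 0.1949
4+: (12 − 9.35)²/9.35 = 7.0225/9.35 = 0.7511
Sum = 2.225

2.225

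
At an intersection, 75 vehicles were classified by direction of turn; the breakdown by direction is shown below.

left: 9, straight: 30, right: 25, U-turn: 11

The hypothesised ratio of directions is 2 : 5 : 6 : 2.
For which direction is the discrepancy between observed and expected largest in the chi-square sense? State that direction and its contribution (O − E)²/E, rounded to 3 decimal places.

Ratio total = 15. Expected counts: 75×2/15 = 10, 75×5/15 = 25, 75×6/15 = 30, 75×2/15 = 10.
left: (9 − 10)²/10 = 1/10 = 0.1000
straight: (30 − 25)²/25 = 25/25 = 1.0000
right: (25 − 30)²/30 = 25/30 = 0.8333
U-turn: (11 − 10)²/10 = 1/10 = 0.1000
The largest term is for straight: 1.000.

straight, 1.000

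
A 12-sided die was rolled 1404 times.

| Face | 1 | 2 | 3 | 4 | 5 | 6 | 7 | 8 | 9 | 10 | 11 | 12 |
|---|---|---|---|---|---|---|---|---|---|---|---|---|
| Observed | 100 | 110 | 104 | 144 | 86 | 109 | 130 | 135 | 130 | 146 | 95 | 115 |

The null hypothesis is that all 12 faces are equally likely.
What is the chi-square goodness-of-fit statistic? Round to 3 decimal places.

36.342

Expected count for each of the 12 categories: 1404/12 = 117.
1: (100 − 117)²/117 = 289/117 = 2.4701
2: (110 − 117)²/117 = 49/117 = 0.4188
3: (104 − 117)²/117 = 169/117 = 1.4444
4: (144 − 117)²/117 = 729/117 = 6.2308
5: (86 − 117)²/117 = 961/117 = 8.2137
6: (109 − 117)²/117 = 64/117 = 0.5470
7: (130 − 117)²/117 = 169/117 = 1.4444
8: (135 − 117)²/117 = 324/117 = 2.7692
9: (130 − 117)²/117 = 169/117 = 1.4444
10: (146 − 117)²/117 = 841/117 = 7.1880
11: (95 − 117)²/117 = 484/117 = 4.1368
12: (115 − 117)²/117 = 4/117 = 0.0342
Sum = 36.342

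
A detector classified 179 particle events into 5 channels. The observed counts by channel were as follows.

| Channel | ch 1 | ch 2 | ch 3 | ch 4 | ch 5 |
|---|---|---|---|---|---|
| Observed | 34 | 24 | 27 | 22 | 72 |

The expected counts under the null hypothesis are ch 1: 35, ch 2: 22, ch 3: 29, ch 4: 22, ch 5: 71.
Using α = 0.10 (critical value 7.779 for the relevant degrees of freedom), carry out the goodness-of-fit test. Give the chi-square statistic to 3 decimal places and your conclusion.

0.362; do not reject

cat         O        E   (O−E)²/E
ch 1       34       35     0.0286
ch 2       24       22     0.1818
ch 3       27       29     0.1379
ch 4       22       22     0.0000
ch 5       72       71     0.0141
Sum = 0.362
df = 4. Since 0.362 < 7.779, we do not reject H₀.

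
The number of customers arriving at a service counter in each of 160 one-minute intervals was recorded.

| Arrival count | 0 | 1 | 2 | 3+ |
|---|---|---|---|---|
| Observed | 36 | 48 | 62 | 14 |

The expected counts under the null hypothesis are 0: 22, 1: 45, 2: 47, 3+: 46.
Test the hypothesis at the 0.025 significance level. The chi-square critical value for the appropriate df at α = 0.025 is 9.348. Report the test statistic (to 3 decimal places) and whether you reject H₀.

36.157; reject

χ² = (36−22)²/22 + (48−45)²/45 + (62−47)²/47 + (14−46)²/46
   = 8.9091 + 0.2000 + 4.7872 + 22.2609
Sum = 36.157
df = 3. Since 36.157 > 9.348, we reject H₀.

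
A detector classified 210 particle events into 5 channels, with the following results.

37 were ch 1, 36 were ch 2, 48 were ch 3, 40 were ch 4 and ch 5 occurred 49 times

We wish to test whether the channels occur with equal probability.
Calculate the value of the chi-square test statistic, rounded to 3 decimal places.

Expected count for each of the 5 categories: 210/5 = 42.
cat         O        E   (O−E)²/E
ch 1       37       42     0.5952
ch 2       36       42     0.8571
ch 3       48       42     0.8571
ch 4       40       42     0.0952
ch 5       49       42     1.1667
Sum = 3.571

3.571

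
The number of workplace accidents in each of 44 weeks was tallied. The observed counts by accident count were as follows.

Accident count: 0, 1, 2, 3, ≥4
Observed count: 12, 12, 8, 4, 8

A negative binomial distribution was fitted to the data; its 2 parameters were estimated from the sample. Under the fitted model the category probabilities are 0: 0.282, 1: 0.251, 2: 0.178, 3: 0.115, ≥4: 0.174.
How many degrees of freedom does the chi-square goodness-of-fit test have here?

2

There are k = 5 categories and 2 parameters estimated from the data, so df = 5 − 1 − 2 = 2.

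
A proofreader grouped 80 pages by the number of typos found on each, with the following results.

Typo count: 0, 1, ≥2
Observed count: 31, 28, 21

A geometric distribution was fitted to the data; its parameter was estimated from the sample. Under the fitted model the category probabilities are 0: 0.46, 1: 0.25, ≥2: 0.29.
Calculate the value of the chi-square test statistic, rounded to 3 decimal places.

Expected counts E_i = n·p_i: 80×0.46 = 36.8, 80×0.25 = 20, 80×0.29 = 23.2.
χ² = (31−36.8)²/36.8 + (28−20)²/20 + (21−23.2)²/23.2
   = 0.9141 + 3.2000 + 0.2086
Sum = 4.323

4.323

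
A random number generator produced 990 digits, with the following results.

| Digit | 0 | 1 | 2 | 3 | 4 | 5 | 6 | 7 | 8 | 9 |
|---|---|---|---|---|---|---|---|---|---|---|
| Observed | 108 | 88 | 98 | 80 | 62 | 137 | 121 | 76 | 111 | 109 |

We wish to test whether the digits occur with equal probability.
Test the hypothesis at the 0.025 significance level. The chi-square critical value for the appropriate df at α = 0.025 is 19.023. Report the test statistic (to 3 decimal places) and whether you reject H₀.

Under H₀ each category has probability 1/10, so each expected count is 990/10 = 99.
0: (108 − 99)²/99 = 81/99 = 0.8182
1: (88 − 99)²/99 = 121/99 = 1.2222
2: (98 − 99)²/99 = 1/99 = 0.0101
3: (80 − 99)²/99 = 361/99 = 3.6465
4: (62 − 99)²/99 = 1369/99 = 13.8283
5: (137 − 99)²/99 = 1444/99 = 14.5859
6: (121 − 99)²/99 = 484/99 = 4.8889
7: (76 − 99)²/99 = 529/99 = 5.3434
8: (111 − 99)²/99 = 144/99 = 1.4545
9: (109 − 99)²/99 = 100/99 = 1.0101
Sum = 46.808
df = 9. Since 46.808 > 19.023, we reject H₀.

46.808; reject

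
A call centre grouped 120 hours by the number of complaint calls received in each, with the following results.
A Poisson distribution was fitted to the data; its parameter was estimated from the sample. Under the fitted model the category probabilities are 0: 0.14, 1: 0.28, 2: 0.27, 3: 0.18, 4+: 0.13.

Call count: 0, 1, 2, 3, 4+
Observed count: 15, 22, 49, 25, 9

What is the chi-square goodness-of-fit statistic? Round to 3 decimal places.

Expected counts E_i = n·p_i: 120×0.14 = 16.8, 120×0.28 = 33.6, 120×0.27 = 32.4, 120×0.18 = 21.6, 120×0.13 = 15.6.
0: (15 − 16.8)²/16.8 = 3.24/16.8 = 0.1929
1: (22 − 33.6)²/33.6 = 134.56/33.6 = 4.0048
2: (49 − 32.4)²/32.4 = 275.56/32.4 = 8.5049
3: (25 − 21.6)²/21.6 = 11.56/21.6 = 0.5352
4+: (9 − 15.6)²/15.6 = 43.56/15.6 = 2.7923
Sum = 16.030

16.030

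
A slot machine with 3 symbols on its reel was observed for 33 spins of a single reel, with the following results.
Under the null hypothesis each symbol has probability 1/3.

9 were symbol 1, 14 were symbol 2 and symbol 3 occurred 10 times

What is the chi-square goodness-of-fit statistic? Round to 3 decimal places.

1.273

Expected count for each of the 3 categories: 33/3 = 11.
symbol 1: (9 − 11)²/11 = 4/11 = 0.3636
symbol 2: (14 − 11)²/11 = 9/11 = 0.8182
symbol 3: (10 − 11)²/11 = 1/11 = 0.0909
Sum = 1.273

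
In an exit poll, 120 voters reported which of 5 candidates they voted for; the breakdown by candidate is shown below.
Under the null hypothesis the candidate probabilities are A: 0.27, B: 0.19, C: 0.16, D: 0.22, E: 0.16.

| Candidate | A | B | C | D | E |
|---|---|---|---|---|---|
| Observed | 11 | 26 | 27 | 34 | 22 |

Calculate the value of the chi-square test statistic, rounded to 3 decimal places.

Expected counts E_i = n·p_i: 120×0.27 = 32.4, 120×0.19 = 22.8, 120×0.16 = 19.2, 120×0.22 = 26.4, 120×0.16 = 19.2.
cat         O        E   (O−E)²/E
A          11     32.4    14.1346
B          26     22.8     0.4491
C          27     19.2     3.1688
D          34     26.4     2.1879
E          22     19.2     0.4083
Sum = 20.349

20.349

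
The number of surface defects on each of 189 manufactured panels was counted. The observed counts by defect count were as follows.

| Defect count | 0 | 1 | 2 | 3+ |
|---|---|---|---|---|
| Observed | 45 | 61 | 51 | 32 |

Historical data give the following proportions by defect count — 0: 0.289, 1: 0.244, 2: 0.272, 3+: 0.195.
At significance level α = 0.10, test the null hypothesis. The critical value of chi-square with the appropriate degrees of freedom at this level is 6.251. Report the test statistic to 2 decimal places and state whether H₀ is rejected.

7.14; reject

Expected counts E_i = n·p_i: 189×0.289 = 54.621, 189×0.244 = 46.116, 189×0.272 = 51.408, 189×0.195 = 36.855.
χ² = (45−54.621)²/54.621 + (61−46.116)²/46.116 + (51−51.408)²/51.408 + (32−36.855)²/36.855
   = 1.695 + 4.804 + 0.003 + 0.640
Sum = 7.14
df = 3. Since 7.14 > 6.251, we reject H₀.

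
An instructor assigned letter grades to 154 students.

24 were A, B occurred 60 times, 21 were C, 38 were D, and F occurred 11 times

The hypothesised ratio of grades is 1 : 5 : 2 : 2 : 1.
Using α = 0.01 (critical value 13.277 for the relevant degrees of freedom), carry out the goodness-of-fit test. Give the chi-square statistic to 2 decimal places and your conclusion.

14.54; reject

Ratio total = 11. Expected counts: 154×1/11 = 14, 154×5/11 = 70, 154×2/11 = 28, 154×2/11 = 28, 154×1/11 = 14.
cat         O        E   (O−E)²/E
A          24       14      7.143
B          60       70      1.429
C          21       28      1.750
D          38       28      3.571
F          11       14      0.643
Sum = 14.54
df = 4. Since 14.54 > 13.277, we reject H₀.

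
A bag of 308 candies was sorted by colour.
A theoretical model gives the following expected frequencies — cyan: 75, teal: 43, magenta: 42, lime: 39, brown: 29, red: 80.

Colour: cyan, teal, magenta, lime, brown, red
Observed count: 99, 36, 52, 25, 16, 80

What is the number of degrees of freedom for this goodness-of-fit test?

5

There are k = 6 categories and no parameters were estimated from the data, so df = 6 − 1 = 5.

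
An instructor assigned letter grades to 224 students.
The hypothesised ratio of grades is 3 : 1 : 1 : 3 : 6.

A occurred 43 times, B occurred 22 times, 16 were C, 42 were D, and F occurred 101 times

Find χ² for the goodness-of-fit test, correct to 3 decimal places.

Ratio total = 14. Expected counts: 224×3/14 = 48, 224×1/14 = 16, 224×1/14 = 16, 224×3/14 = 48, 224×6/14 = 96.
A: (43 − 48)²/48 = 25/48 = 0.5208
B: (22 − 16)²/16 = 36/16 = 2.2500
C: (16 − 16)²/16 = 0/16 = 0.0000
D: (42 − 48)²/48 = 36/48 = 0.7500
F: (101 − 96)²/96 = 25/96 = 0.2604
Sum = 3.781

3.781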